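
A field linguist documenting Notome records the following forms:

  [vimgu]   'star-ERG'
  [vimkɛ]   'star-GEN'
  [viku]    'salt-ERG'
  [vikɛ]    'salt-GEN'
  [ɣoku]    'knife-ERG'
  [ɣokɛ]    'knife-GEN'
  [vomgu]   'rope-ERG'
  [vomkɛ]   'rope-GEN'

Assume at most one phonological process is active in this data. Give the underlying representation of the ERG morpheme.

/-gu/

The ERG morpheme has two allomorphs, [-gu] and [-ku].
The GEN suffix, which begins with [k], is invariant after every stem; so [k] is not altered by any rule here.
The ERG suffix is therefore /-gu/ underlyingly, with post-vocalic devoicing: voiced stops become voiceless after a vowel.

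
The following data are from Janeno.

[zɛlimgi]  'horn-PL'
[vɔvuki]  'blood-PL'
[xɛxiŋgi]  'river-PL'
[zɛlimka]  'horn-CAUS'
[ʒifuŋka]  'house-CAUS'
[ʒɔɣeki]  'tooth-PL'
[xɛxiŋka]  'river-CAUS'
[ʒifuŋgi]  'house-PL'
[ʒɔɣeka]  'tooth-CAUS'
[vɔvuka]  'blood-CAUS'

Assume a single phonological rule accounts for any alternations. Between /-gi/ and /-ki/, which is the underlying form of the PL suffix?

/-gi/

The PL suffix surfaces as [-gi] and [-ki], depending on the final segment of the stem.
The CAUS suffix, which begins with [k], is invariant after every stem; so [k] is not altered by any rule here.
So the underlying form is /-gi/, and voiced stops become voiceless after a vowel.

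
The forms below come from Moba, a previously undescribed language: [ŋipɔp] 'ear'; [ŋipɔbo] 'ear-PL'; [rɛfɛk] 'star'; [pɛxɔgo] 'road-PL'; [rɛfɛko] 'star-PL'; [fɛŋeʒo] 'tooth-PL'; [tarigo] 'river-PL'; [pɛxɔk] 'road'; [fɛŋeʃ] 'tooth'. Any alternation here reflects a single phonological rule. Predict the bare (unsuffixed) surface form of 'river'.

In [pɛxɔk] and [pɛxɔgo] the final segment of 'road' alternates: [k] ~ [g].
Compare 'star', with invariant [k] in [rɛfɛk] and [rɛfɛko]: an analysis with underlying /k/ and a rule producing [g] before the PL suffix would wrongly predict alternation here too.
The alternation reflects word-final obstruent devoicing: voiced obstruents become voiceless word-finally. /g/ is underlying.
From [tarigo] the stem 'river' is /tarig/; word-finally this yields [tarik].

[tarik]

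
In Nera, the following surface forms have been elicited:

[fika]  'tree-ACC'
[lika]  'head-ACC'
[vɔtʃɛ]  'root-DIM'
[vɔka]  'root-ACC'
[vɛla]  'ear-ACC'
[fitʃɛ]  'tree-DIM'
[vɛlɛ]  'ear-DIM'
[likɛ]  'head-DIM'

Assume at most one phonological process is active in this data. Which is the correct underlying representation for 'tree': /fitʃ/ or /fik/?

/fitʃ/

'tree' shows [tʃ] ~ [k] at the end of the stem ([fitʃɛ] vs [fika]).
If /k/ were underlying and a rule turned it into [tʃ] before the DIM suffix, 'head' would also alternate; but it has [k] in both [likɛ] and [lika].
The underlying segment must be /tʃ/; palato-alveolar /tʃ/ becomes [k] when no front vowel follows, yielding [k] there.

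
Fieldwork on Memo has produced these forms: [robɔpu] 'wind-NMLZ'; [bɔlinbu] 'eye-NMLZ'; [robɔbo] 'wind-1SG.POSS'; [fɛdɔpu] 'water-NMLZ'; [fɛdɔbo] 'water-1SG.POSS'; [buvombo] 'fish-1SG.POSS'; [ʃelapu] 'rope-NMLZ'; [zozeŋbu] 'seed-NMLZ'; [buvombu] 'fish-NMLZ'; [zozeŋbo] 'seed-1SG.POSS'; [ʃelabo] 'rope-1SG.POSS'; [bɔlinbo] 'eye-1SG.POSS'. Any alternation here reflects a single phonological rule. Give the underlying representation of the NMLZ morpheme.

The NMLZ morpheme has two allomorphs, [-bu] and [-pu].
The 1SG.POSS suffix, which begins with [b], is invariant after every stem; so [b] is not altered by any rule here.
So the underlying form is /-pu/, and voiceless stops become voiced after a nasal.

/-pu/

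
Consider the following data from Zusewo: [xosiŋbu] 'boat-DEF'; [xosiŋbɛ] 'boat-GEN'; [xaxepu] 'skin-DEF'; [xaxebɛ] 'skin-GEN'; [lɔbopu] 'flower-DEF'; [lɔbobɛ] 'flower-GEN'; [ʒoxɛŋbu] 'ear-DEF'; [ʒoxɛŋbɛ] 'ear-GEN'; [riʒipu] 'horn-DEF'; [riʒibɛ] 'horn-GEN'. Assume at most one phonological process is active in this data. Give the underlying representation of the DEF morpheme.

/-pu/

The DEF morpheme has two allomorphs, [-bu] and [-pu].
By contrast the GEN suffix keeps its initial [b] throughout — that segment must be underlying.
So the underlying form is /-pu/, and voiceless stops become voiced after a nasal.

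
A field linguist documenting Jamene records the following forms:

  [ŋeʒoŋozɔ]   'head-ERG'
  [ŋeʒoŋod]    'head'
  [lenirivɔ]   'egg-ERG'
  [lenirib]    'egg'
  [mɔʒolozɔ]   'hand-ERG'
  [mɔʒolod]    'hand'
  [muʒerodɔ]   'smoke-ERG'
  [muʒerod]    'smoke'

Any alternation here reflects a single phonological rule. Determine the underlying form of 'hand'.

In [mɔʒolozɔ] and [mɔʒolod] the final segment of 'hand' alternates: [z] ~ [d].
If /d/ were underlying and a rule turned it into [z] before the ERG suffix, 'smoke' would also alternate; but it has [d] in both [muʒerodɔ] and [muʒerod].
The alternation reflects word-final hardening: voiced fricatives become stops word-finally. /z/ is underlying.

/mɔʒoloz/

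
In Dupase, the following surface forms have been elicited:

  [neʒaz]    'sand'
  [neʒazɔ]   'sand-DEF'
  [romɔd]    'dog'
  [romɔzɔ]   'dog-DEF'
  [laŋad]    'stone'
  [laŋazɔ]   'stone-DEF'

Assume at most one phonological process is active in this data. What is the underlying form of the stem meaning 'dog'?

/romɔd/

'dog' shows [d] ~ [z] at the end of the stem ([romɔd] vs [romɔzɔ]).
The stem 'sand' ([neʒaz], [neʒazɔ]) shows [z] unchanged in both environments, so [z] cannot be basic with [d] derived in isolation.
The underlying segment must be /d/; voiced stops become fricatives between vowels, yielding [z] there.
So 'dog' = /romɔd/.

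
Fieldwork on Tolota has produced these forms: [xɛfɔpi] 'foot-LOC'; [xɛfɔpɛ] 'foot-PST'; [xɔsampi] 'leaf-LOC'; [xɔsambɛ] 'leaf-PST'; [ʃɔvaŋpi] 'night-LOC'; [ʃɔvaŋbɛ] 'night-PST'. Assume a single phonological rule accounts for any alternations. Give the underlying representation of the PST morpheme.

/-bɛ/

The PST suffix surfaces as [-bɛ] and [-pɛ], depending on the final segment of the stem.
The LOC suffix, which begins with [p], is invariant after every stem; so [p] is not altered by any rule here.
So the underlying form is /-bɛ/, and voiced stops become voiceless after a vowel.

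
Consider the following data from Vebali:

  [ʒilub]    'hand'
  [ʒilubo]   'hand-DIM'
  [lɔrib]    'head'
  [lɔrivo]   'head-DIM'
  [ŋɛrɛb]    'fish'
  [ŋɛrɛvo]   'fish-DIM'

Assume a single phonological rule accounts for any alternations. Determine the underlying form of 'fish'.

/ŋɛrɛv/

The stem for 'fish' ends in [b] in [ŋɛrɛb] but [v] in [ŋɛrɛvo].
But 'hand' keeps [b] in both environments ([ʒilub], [ʒilubo]), so there is no rule changing /b/ to [v] before the DIM suffix.
Therefore /v/ is basic and [b] is derived by word-final hardening (voiced fricatives become stops word-finally).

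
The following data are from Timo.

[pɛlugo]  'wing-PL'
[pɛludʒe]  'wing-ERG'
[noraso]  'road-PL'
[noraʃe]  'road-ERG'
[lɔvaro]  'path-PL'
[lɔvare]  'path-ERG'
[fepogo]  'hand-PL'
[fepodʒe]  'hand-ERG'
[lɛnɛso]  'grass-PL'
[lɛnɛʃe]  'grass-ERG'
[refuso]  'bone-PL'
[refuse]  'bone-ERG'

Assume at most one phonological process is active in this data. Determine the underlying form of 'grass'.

/lɛnɛʃ/

'grass' shows [s] ~ [ʃ] at the end of the stem ([lɛnɛso] vs [lɛnɛʃe]).
The stem 'bone' ([refuso], [refuse]) shows [s] unchanged in both environments, so [s] cannot be basic with [ʃ] derived before the ERG suffix.
Therefore /ʃ/ is basic and [s] is derived by depalatalization (palato-alveolar /dʒ/ and /ʃ/ become [g] and [s] when no front vowel follows).
So 'grass' = /lɛnɛʃ/.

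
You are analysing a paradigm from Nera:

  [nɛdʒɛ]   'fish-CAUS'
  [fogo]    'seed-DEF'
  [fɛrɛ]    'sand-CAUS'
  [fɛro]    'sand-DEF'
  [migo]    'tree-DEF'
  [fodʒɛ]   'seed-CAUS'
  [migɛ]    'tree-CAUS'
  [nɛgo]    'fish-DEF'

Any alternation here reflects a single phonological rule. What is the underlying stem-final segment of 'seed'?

/dʒ/

In [fodʒɛ] and [fogo] the final segment of 'seed' alternates: [dʒ] ~ [g].
The stem 'tree' ([migɛ], [migo]) shows [g] unchanged in both environments, so [g] cannot be basic with [dʒ] derived before the CAUS suffix.
Therefore /dʒ/ is basic and [g] is derived by depalatalization (palato-alveolar /dʒ/ becomes [g] when no front vowel follows).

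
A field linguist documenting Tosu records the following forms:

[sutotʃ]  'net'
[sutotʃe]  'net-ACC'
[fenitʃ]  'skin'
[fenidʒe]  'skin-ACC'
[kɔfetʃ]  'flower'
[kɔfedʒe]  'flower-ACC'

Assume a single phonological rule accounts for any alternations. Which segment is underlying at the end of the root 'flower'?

/dʒ/

The stem for 'flower' ends in [tʃ] in [kɔfetʃ] but [dʒ] in [kɔfedʒe].
The stem 'net' ([sutotʃ], [sutotʃe]) shows [tʃ] unchanged in both environments, so [tʃ] cannot be basic with [dʒ] derived before the ACC suffix.
So /dʒ/ is underlying, and a rule of word-final obstruent devoicing — voiced obstruents become voiceless word-finally — gives [tʃ].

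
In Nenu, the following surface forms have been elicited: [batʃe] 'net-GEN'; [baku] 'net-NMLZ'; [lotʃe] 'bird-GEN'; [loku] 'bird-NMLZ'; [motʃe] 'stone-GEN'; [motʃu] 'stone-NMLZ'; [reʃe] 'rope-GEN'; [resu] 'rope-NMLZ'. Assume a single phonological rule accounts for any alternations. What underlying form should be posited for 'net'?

The root 'net' surfaces as [batʃe] and [baku], with a stem-final [tʃ] ~ [k] alternation.
Compare 'stone', with invariant [tʃ] in [motʃe] and [motʃu]: an analysis with underlying /tʃ/ and a rule producing [k] before the NMLZ suffix would wrongly predict alternation here too.
Therefore /k/ is basic and [tʃ] is derived by palatalization before a front vowel (/k/ and /s/ become palato-alveolar [tʃ] and [ʃ] before a front vowel).
Hence 'net' is /bak/ underlyingly.

/bak/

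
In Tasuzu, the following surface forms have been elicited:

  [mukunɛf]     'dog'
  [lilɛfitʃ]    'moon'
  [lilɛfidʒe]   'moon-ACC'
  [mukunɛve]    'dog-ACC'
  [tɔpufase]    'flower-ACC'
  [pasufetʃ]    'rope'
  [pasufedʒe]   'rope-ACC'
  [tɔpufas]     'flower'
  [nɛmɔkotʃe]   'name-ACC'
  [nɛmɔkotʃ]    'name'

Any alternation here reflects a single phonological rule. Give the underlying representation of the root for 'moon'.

'moon' shows [tʃ] ~ [dʒ] at the end of the stem ([lilɛfitʃ] vs [lilɛfidʒe]).
Compare 'name', with invariant [tʃ] in [nɛmɔkotʃ] and [nɛmɔkotʃe]: an analysis with underlying /tʃ/ and a rule producing [dʒ] before the ACC suffix would wrongly predict alternation here too.
The alternation reflects word-final obstruent devoicing: voiced obstruents become voiceless word-finally. /dʒ/ is underlying.
The underlying form of 'moon' is therefore /lilɛfidʒ/.

/lilɛfidʒ/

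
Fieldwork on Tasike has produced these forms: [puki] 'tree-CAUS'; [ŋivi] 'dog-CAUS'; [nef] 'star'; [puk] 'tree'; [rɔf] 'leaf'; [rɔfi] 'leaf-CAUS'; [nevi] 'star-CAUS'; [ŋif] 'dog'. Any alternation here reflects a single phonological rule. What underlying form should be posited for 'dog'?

In [ŋivi] and [ŋif] the final segment of 'dog' alternates: [v] ~ [f].
The stem 'leaf' ([rɔfi], [rɔf]) shows [f] unchanged in both environments, so [f] cannot be basic with [v] derived before the CAUS suffix.
The underlying segment must be /v/; voiced obstruents become voiceless word-finally, yielding [f] there.
The underlying form of 'dog' is therefore /ŋiv/.

/ŋiv/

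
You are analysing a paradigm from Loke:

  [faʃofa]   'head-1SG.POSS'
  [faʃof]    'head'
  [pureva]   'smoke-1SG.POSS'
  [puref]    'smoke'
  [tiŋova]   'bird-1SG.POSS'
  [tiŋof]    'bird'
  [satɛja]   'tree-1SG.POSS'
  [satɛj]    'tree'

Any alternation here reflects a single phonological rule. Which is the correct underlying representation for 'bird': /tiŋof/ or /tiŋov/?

/tiŋov/

The stem for 'bird' ends in [v] in [tiŋova] but [f] in [tiŋof].
If /f/ were underlying and a rule turned it into [v] before the 1SG.POSS suffix, 'head' would also alternate; but it has [f] in both [faʃofa] and [faʃof].
The alternation reflects word-final obstruent devoicing: voiced obstruents become voiceless word-finally. /v/ is underlying.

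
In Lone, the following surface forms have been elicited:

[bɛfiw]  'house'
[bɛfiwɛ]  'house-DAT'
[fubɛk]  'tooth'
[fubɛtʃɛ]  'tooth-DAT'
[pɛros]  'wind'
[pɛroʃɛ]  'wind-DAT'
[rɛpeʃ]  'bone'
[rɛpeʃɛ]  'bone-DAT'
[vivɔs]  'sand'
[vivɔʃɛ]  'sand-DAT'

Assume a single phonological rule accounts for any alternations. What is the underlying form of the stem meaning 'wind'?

/pɛros/

In [pɛros] and [pɛroʃɛ] the final segment of 'wind' alternates: [s] ~ [ʃ].
But 'bone' keeps [ʃ] in both environments ([rɛpeʃ], [rɛpeʃɛ]), so there is no rule changing /ʃ/ to [s] in isolation.
The underlying segment must be /s/; /k/ and /s/ become palato-alveolar [tʃ] and [ʃ] before a front vowel, yielding [ʃ] there.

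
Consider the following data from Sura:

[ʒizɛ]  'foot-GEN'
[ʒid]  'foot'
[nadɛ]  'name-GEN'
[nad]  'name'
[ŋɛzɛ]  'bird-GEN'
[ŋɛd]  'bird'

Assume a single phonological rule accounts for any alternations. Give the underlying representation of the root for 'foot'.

/ʒiz/

The root 'foot' surfaces as [ʒizɛ] and [ʒid], with a stem-final [z] ~ [d] alternation.
If /d/ were underlying and a rule turned it into [z] before the GEN suffix, 'name' would also alternate; but it has [d] in both [nadɛ] and [nad].
The alternation reflects word-final hardening: voiced fricatives become stops word-finally. /z/ is underlying.
Hence 'foot' is /ʒiz/ underlyingly.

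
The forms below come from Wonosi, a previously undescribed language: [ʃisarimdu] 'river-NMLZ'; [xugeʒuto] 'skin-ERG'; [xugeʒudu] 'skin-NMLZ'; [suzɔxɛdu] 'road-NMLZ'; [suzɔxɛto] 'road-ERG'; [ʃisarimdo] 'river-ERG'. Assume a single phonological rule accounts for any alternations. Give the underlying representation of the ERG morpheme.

The ERG suffix surfaces as [-do] and [-to], depending on the final segment of the stem.
The NMLZ suffix, which begins with [d], is invariant after every stem; so [d] is not altered by any rule here.
The ERG suffix is therefore /-to/ underlyingly, with post-nasal voicing: voiceless stops become voiced after a nasal.

/-to/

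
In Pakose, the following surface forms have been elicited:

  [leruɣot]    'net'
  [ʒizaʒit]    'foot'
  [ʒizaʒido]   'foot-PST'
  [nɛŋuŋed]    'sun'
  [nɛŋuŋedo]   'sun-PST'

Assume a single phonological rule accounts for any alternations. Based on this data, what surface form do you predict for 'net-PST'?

[leruɣodo]

The stem for 'foot' ends in [t] in [ʒizaʒit] but [d] in [ʒizaʒido].
Compare 'sun', with invariant [d] in [nɛŋuŋed] and [nɛŋuŋedo]: an analysis with underlying /d/ and a rule producing [t] in isolation would wrongly predict alternation here too.
The underlying segment must be /t/; voiceless stops become voiced between vowels, yielding [d] there.
The one attested form of 'net', [leruɣot], shows underlying /leruɣot/. Applying the same rule between vowels gives [leruɣodo].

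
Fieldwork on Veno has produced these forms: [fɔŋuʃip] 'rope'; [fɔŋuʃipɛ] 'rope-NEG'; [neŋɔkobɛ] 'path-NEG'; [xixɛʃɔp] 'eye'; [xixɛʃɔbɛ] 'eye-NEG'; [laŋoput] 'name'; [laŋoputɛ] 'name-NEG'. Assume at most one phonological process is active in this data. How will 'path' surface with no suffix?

[neŋɔkop]

The root 'eye' surfaces as [xixɛʃɔp] and [xixɛʃɔbɛ], with a stem-final [p] ~ [b] alternation.
But 'rope' keeps [p] in both environments ([fɔŋuʃip], [fɔŋuʃipɛ]), so there is no rule changing /p/ to [b] before the NEG suffix.
The alternation reflects word-final obstruent devoicing: voiced obstruents become voiceless word-finally. /b/ is underlying.
From [neŋɔkobɛ] the stem 'path' is /neŋɔkob/; word-finally this yields [neŋɔkop].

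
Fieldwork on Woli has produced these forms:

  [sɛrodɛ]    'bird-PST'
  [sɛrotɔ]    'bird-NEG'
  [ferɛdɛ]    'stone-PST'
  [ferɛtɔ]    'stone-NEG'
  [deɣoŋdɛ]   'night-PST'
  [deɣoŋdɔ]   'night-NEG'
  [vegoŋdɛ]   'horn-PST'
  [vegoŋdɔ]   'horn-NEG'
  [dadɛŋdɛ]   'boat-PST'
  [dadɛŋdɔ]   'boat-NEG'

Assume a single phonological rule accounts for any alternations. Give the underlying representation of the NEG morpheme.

/-tɔ/

The NEG morpheme has two allomorphs, [-dɔ] and [-tɔ].
By contrast the PST suffix keeps its initial [d] throughout — that segment must be underlying.
The NEG suffix is therefore /-tɔ/ underlyingly, with post-nasal voicing: voiceless stops become voiced after a nasal.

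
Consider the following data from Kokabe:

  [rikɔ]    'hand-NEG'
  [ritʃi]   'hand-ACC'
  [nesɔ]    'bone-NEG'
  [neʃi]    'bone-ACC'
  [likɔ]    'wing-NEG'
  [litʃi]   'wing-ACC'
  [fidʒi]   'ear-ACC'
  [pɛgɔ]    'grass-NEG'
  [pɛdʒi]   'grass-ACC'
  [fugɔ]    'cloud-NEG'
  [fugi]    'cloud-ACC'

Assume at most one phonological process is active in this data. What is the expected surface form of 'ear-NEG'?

[figɔ]

The root 'grass' surfaces as [pɛgɔ] and [pɛdʒi], with a stem-final [g] ~ [dʒ] alternation.
The stem 'cloud' ([fugɔ], [fugi]) shows [g] unchanged in both environments, so [g] cannot be basic with [dʒ] derived before the ACC suffix.
The underlying segment must be /dʒ/; palato-alveolar /tʃ/, /dʒ/ and /ʃ/ become [k], [g] and [s] when no front vowel follows, yielding [g] there.
The one attested form of 'ear', [fidʒi], shows underlying /fidʒ/. Applying the same rule when no front vowel follows gives [figɔ].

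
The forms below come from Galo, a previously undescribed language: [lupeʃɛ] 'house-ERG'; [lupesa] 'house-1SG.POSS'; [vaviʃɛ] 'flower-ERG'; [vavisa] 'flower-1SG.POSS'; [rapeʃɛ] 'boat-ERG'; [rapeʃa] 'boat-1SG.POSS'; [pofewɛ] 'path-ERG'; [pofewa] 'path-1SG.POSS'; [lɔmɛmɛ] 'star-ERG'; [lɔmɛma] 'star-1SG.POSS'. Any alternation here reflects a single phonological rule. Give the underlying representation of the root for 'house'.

/lupes/

The stem for 'house' ends in [ʃ] in [lupeʃɛ] but [s] in [lupesa].
If /ʃ/ were underlying and a rule turned it into [s] before the 1SG.POSS suffix, 'boat' would also alternate; but it has [ʃ] in both [rapeʃɛ] and [rapeʃa].
The alternation reflects palatalization before a front vowel: /s/ becomes palato-alveolar [ʃ] before a front vowel. /s/ is underlying.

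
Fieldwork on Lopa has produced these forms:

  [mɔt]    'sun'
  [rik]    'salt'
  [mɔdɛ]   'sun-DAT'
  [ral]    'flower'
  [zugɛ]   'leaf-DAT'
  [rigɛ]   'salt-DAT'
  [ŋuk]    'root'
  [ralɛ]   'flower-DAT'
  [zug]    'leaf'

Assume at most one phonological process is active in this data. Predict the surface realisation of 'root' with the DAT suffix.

[ŋugɛ]

The root 'salt' surfaces as [rik] and [rigɛ], with a stem-final [k] ~ [g] alternation.
But 'leaf' keeps [g] in both environments ([zug], [zugɛ]), so there is no rule changing /g/ to [k] in isolation.
The underlying segment must be /k/; voiceless stops become voiced between vowels, yielding [g] there.
From [ŋuk] the stem 'root' is /ŋuk/; between vowels this yields [ŋugɛ].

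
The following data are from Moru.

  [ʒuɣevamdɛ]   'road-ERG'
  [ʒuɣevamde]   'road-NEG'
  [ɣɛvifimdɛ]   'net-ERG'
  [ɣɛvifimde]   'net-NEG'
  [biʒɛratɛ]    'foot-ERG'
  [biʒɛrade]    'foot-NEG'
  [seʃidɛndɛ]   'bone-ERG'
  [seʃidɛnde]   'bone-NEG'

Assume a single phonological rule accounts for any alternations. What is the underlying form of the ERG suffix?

The ERG suffix surfaces as [-dɛ] and [-tɛ], depending on the final segment of the stem.
By contrast the NEG suffix keeps its initial [d] throughout — that segment must be underlying.
The ERG suffix is therefore /-tɛ/ underlyingly, with post-nasal voicing: voiceless stops become voiced after a nasal.

/-tɛ/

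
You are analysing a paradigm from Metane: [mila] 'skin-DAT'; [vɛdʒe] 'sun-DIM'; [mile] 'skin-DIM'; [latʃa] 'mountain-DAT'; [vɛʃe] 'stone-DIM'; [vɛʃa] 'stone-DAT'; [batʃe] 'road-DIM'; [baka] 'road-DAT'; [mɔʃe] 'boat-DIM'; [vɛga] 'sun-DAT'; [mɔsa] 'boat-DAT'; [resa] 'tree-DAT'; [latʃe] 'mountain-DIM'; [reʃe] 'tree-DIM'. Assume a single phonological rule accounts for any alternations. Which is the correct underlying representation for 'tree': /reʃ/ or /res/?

/res/

In [resa] and [reʃe] the final segment of 'tree' alternates: [s] ~ [ʃ].
The stem 'stone' ([vɛʃa], [vɛʃe]) shows [ʃ] unchanged in both environments, so [ʃ] cannot be basic with [s] derived before the DAT suffix.
So /s/ is underlying, and a rule of palatalization before a front vowel — /k/, /g/ and /s/ become palato-alveolar [tʃ], [dʒ] and [ʃ] before a front vowel — gives [ʃ].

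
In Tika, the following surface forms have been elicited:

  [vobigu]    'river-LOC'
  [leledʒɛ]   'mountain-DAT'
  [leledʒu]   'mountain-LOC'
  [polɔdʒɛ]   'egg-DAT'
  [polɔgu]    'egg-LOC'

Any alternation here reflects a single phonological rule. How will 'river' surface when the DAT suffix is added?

[vobidʒɛ]

In [polɔdʒɛ] and [polɔgu] the final segment of 'egg' alternates: [dʒ] ~ [g].
The stem 'mountain' ([leledʒɛ], [leledʒu]) shows [dʒ] unchanged in both environments, so [dʒ] cannot be basic with [g] derived before the LOC suffix.
The underlying segment must be /g/; /g/ becomes palato-alveolar [dʒ] before a front vowel, yielding [dʒ] there.
From [vobigu] the stem 'river' is /vobig/; before a front vowel this yields [vobidʒɛ].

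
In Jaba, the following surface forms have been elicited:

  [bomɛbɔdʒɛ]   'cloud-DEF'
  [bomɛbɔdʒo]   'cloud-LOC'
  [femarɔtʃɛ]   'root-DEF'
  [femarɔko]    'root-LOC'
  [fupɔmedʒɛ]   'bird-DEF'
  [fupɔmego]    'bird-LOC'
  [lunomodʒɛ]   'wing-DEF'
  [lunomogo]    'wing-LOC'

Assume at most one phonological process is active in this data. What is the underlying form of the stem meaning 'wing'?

/lunomog/

The stem for 'wing' ends in [dʒ] in [lunomodʒɛ] but [g] in [lunomogo].
If /dʒ/ were underlying and a rule turned it into [g] before the LOC suffix, 'cloud' would also alternate; but it has [dʒ] in both [bomɛbɔdʒɛ] and [bomɛbɔdʒo].
So /g/ is underlying, and a rule of palatalization before a front vowel — /k/ and /g/ become palato-alveolar [tʃ] and [dʒ] before a front vowel — gives [dʒ].
The underlying form of 'wing' is therefore /lunomog/.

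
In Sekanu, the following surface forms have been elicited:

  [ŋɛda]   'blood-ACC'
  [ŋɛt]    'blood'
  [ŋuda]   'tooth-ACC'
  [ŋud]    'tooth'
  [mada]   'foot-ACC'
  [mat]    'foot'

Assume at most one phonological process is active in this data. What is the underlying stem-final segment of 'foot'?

/t/

'foot' shows [d] ~ [t] at the end of the stem ([mada] vs [mat]).
Compare 'tooth', with invariant [d] in [ŋuda] and [ŋud]: an analysis with underlying /d/ and a rule producing [t] in isolation would wrongly predict alternation here too.
Therefore /t/ is basic and [d] is derived by intervocalic voicing (voiceless stops become voiced between vowels).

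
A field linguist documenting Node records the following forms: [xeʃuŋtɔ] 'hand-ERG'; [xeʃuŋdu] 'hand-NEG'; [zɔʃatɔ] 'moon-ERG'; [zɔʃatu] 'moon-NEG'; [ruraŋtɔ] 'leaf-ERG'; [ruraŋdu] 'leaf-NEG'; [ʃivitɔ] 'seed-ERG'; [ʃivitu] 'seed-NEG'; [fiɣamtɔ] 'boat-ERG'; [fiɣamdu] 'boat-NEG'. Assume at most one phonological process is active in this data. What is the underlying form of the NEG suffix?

The NEG morpheme has two allomorphs, [-du] and [-tu].
By contrast the ERG suffix keeps its initial [t] throughout — that segment must be underlying.
The NEG suffix is therefore /-du/ underlyingly, with post-vocalic devoicing: voiced stops become voiceless after a vowel.

/-du/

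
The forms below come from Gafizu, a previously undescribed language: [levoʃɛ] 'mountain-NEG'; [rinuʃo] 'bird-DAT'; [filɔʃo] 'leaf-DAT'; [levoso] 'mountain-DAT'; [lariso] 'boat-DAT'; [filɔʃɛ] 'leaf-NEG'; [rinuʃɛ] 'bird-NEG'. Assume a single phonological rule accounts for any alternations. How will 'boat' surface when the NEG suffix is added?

The root 'mountain' surfaces as [levoʃɛ] and [levoso], with a stem-final [ʃ] ~ [s] alternation.
But 'leaf' keeps [ʃ] in both environments ([filɔʃɛ], [filɔʃo]), so there is no rule changing /ʃ/ to [s] before the DAT suffix.
The alternation reflects palatalization before a front vowel: /s/ becomes palato-alveolar [ʃ] before a front vowel. /s/ is underlying.
From [lariso] the stem 'boat' is /laris/; before a front vowel this yields [lariʃɛ].

[lariʃɛ]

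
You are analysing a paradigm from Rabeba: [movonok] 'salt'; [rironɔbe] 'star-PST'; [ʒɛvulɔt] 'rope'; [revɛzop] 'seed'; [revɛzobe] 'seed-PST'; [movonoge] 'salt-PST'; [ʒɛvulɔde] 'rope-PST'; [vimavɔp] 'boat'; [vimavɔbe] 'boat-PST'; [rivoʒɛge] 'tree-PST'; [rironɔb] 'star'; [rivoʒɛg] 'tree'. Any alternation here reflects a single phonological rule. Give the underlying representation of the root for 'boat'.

In [vimavɔbe] and [vimavɔp] the final segment of 'boat' alternates: [b] ~ [p].
But 'star' keeps [b] in both environments ([rironɔbe], [rironɔb]), so there is no rule changing /b/ to [p] in isolation.
The underlying segment must be /p/; voiceless stops become voiced between vowels, yielding [b] there.
So 'boat' = /vimavɔp/.

/vimavɔp/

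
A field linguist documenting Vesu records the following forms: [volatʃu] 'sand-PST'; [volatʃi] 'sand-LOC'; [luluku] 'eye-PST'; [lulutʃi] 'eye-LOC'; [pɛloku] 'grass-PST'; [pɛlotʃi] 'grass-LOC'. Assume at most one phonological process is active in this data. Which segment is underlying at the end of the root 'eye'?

The root 'eye' surfaces as [luluku] and [lulutʃi], with a stem-final [k] ~ [tʃ] alternation.
If /tʃ/ were underlying and a rule turned it into [k] before the PST suffix, 'sand' would also alternate; but it has [tʃ] in both [volatʃu] and [volatʃi].
Therefore /k/ is basic and [tʃ] is derived by palatalization before a front vowel (/k/ becomes palato-alveolar [tʃ] before a front vowel).

/k/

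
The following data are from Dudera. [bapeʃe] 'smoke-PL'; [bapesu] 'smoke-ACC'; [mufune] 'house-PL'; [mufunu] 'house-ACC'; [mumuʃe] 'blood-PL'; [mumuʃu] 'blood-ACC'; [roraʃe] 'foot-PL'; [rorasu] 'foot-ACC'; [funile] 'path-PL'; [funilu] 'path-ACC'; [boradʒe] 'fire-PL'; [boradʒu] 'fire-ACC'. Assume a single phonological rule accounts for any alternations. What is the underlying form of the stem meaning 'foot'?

In [roraʃe] and [rorasu] the final segment of 'foot' alternates: [ʃ] ~ [s].
But 'blood' keeps [ʃ] in both environments ([mumuʃe], [mumuʃu]), so there is no rule changing /ʃ/ to [s] before the ACC suffix.
The alternation reflects palatalization before a front vowel: /s/ becomes palato-alveolar [ʃ] before a front vowel. /s/ is underlying.

/roras/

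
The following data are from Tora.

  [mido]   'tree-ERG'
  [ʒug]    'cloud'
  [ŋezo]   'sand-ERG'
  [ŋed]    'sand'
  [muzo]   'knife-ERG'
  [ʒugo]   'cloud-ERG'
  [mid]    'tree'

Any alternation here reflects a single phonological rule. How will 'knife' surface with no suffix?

The stem for 'sand' ends in [z] in [ŋezo] but [d] in [ŋed].
But 'tree' keeps [d] in both environments ([mido], [mid]), so there is no rule changing /d/ to [z] before the ERG suffix.
So /z/ is underlying, and a rule of word-final hardening — voiced fricatives become stops word-finally — gives [d].
From [muzo] the stem 'knife' is /muz/; word-finally this yields [mud].

[mud]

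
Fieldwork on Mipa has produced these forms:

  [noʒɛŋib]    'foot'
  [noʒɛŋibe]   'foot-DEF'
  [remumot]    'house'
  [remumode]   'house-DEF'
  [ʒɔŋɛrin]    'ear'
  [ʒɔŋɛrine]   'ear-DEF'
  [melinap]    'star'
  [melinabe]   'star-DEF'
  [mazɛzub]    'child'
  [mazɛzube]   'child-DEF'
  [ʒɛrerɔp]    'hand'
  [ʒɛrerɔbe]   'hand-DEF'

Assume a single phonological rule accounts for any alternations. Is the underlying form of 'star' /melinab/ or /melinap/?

/melinap/

'star' shows [p] ~ [b] at the end of the stem ([melinap] vs [melinabe]).
The stem 'child' ([mazɛzub], [mazɛzube]) shows [b] unchanged in both environments, so [b] cannot be basic with [p] derived in isolation.
So /p/ is underlying, and a rule of intervocalic voicing — voiceless stops become voiced between vowels — gives [b].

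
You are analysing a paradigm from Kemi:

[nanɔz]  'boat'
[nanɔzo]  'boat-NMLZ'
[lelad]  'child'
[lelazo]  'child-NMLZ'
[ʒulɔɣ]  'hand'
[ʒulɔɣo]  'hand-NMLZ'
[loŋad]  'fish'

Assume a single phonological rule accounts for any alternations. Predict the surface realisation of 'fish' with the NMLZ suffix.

[loŋazo]

The root 'child' surfaces as [lelad] and [lelazo], with a stem-final [d] ~ [z] alternation.
But 'boat' keeps [z] in both environments ([nanɔz], [nanɔzo]), so there is no rule changing /z/ to [d] in isolation.
So /d/ is underlying, and a rule of intervocalic spirantization — voiced stops become fricatives between vowels — gives [z].
The one attested form of 'fish', [loŋad], shows underlying /loŋad/. Applying the same rule between vowels gives [loŋazo].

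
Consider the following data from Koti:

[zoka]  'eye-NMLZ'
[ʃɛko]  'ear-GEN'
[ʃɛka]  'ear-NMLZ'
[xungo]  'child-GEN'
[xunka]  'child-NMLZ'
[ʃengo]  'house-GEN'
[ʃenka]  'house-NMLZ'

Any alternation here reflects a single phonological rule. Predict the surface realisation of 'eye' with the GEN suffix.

[zoko]

The GEN morpheme has two allomorphs, [-go] and [-ko].
By contrast the NMLZ suffix keeps its initial [k] throughout — that segment must be underlying.
The GEN suffix is therefore /-go/ underlyingly, with post-vocalic devoicing: voiced stops become voiceless after a vowel.
After 'eye', which ends in a vowel, the suffix surfaces as [-ko], giving [zoko].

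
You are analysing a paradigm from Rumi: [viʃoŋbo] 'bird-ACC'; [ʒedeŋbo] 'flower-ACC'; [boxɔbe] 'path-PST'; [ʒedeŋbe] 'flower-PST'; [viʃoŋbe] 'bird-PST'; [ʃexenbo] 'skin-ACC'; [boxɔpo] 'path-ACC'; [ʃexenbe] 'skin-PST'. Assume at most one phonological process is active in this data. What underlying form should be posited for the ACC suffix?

/-po/

The ACC morpheme has two allomorphs, [-bo] and [-po].
By contrast the PST suffix keeps its initial [b] throughout — that segment must be underlying.
So the underlying form is /-po/, and voiceless stops become voiced after a nasal.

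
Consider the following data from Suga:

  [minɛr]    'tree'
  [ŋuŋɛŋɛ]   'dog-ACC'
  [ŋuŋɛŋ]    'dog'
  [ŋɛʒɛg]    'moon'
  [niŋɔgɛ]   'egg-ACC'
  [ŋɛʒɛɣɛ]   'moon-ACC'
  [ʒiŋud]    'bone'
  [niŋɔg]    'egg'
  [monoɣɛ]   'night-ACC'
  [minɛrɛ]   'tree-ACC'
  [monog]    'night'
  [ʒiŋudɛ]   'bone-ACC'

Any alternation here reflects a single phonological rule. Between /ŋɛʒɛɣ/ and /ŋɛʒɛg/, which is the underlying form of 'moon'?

The stem for 'moon' ends in [ɣ] in [ŋɛʒɛɣɛ] but [g] in [ŋɛʒɛg].
The stem 'egg' ([niŋɔgɛ], [niŋɔg]) shows [g] unchanged in both environments, so [g] cannot be basic with [ɣ] derived before the ACC suffix.
The alternation reflects word-final hardening: voiced fricatives become stops word-finally. /ɣ/ is underlying.

/ŋɛʒɛɣ/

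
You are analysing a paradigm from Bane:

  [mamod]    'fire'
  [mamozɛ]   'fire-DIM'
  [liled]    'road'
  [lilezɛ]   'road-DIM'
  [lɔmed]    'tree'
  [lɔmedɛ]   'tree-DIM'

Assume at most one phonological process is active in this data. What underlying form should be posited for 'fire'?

The stem for 'fire' ends in [d] in [mamod] but [z] in [mamozɛ].
But 'tree' keeps [d] in both environments ([lɔmed], [lɔmedɛ]), so there is no rule changing /d/ to [z] before the DIM suffix.
The underlying segment must be /z/; voiced fricatives become stops word-finally, yielding [d] there.
Hence 'fire' is /mamoz/ underlyingly.

/mamoz/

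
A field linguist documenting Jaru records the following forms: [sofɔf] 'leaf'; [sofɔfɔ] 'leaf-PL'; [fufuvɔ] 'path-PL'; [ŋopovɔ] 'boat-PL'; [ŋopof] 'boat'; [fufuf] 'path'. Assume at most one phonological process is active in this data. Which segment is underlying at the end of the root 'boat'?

/v/

The root 'boat' surfaces as [ŋopof] and [ŋopovɔ], with a stem-final [f] ~ [v] alternation.
If /f/ were underlying and a rule turned it into [v] before the PL suffix, 'leaf' would also alternate; but it has [f] in both [sofɔf] and [sofɔfɔ].
Therefore /v/ is basic and [f] is derived by word-final obstruent devoicing (voiced obstruents become voiceless word-finally).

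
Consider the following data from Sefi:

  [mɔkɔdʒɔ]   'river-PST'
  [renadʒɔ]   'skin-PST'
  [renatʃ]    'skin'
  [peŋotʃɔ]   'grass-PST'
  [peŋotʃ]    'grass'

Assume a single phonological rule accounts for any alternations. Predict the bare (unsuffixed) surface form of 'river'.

[mɔkɔtʃ]

The stem for 'skin' ends in [dʒ] in [renadʒɔ] but [tʃ] in [renatʃ].
But 'grass' keeps [tʃ] in both environments ([peŋotʃɔ], [peŋotʃ]), so there is no rule changing /tʃ/ to [dʒ] before the PST suffix.
Therefore /dʒ/ is basic and [tʃ] is derived by word-final obstruent devoicing (voiced obstruents become voiceless word-finally).
From [mɔkɔdʒɔ] the stem 'river' is /mɔkɔdʒ/; word-finally this yields [mɔkɔtʃ].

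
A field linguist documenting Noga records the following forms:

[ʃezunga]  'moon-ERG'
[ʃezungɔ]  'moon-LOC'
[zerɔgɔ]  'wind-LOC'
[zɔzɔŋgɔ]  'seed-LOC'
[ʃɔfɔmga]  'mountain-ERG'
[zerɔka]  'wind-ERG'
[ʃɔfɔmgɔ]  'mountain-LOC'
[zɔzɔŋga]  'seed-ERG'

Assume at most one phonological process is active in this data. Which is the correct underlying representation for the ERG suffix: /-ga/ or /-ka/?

/-ka/

The ERG morpheme has two allomorphs, [-ga] and [-ka].
By contrast the LOC suffix keeps its initial [g] throughout — that segment must be underlying.
The ERG suffix is therefore /-ka/ underlyingly, with post-nasal voicing: voiceless stops become voiced after a nasal.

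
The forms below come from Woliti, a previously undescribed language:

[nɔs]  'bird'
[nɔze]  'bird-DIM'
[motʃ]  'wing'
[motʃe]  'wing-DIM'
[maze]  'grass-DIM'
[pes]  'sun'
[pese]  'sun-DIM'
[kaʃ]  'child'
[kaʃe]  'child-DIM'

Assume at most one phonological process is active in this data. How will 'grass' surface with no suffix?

[mas]

The root 'bird' surfaces as [nɔs] and [nɔze], with a stem-final [s] ~ [z] alternation.
Compare 'sun', with invariant [s] in [pes] and [pese]: an analysis with underlying /s/ and a rule producing [z] before the DIM suffix would wrongly predict alternation here too.
The underlying segment must be /z/; voiced obstruents become voiceless word-finally, yielding [s] there.
From [maze] the stem 'grass' is /maz/; word-finally this yields [mas].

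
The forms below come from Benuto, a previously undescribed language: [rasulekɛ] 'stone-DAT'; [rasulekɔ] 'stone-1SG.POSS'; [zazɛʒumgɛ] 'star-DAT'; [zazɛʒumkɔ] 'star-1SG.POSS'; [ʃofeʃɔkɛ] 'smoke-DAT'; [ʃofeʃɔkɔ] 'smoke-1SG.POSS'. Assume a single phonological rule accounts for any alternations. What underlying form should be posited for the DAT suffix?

The DAT morpheme has two allomorphs, [-gɛ] and [-kɛ].
The 1SG.POSS suffix, which begins with [k], is invariant after every stem; so [k] is not altered by any rule here.
The DAT suffix is therefore /-gɛ/ underlyingly, with post-vocalic devoicing: voiced stops become voiceless after a vowel.

/-gɛ/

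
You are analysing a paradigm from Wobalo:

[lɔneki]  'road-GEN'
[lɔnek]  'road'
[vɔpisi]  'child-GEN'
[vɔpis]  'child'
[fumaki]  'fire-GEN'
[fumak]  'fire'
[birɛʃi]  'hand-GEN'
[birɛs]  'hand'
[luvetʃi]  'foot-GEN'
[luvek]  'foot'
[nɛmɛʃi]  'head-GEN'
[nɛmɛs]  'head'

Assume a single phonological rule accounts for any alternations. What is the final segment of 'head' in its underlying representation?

'head' shows [ʃ] ~ [s] at the end of the stem ([nɛmɛʃi] vs [nɛmɛs]).
But 'child' keeps [s] in both environments ([vɔpisi], [vɔpis]), so there is no rule changing /s/ to [ʃ] before the GEN suffix.
The underlying segment must be /ʃ/; palato-alveolar /tʃ/ and /ʃ/ become [k] and [s] when no front vowel follows, yielding [s] there.

/ʃ/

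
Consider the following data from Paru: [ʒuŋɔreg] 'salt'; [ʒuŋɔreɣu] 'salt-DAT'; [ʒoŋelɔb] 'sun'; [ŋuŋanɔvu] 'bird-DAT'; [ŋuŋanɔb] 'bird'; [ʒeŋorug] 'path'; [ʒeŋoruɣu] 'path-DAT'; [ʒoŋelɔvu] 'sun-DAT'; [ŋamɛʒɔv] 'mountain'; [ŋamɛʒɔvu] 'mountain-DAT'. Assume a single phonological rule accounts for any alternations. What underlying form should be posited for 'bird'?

In [ŋuŋanɔvu] and [ŋuŋanɔb] the final segment of 'bird' alternates: [v] ~ [b].
The stem 'mountain' ([ŋamɛʒɔvu], [ŋamɛʒɔv]) shows [v] unchanged in both environments, so [v] cannot be basic with [b] derived in isolation.
The underlying segment must be /b/; voiced stops become fricatives between vowels, yielding [v] there.

/ŋuŋanɔb/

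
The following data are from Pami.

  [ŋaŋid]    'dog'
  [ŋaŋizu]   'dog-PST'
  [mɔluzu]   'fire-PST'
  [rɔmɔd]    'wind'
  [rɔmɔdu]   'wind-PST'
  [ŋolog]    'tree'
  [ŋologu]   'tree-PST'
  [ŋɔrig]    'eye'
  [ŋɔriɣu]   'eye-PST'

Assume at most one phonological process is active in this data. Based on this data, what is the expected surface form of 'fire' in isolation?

[mɔlud]

The root 'dog' surfaces as [ŋaŋid] and [ŋaŋizu], with a stem-final [d] ~ [z] alternation.
But 'wind' keeps [d] in both environments ([rɔmɔd], [rɔmɔdu]), so there is no rule changing /d/ to [z] before the PST suffix.
So /z/ is underlying, and a rule of word-final hardening — voiced fricatives become stops word-finally — gives [d].
The one attested form of 'fire', [mɔluzu], shows underlying /mɔluz/. Applying the same rule word-finally gives [mɔlud].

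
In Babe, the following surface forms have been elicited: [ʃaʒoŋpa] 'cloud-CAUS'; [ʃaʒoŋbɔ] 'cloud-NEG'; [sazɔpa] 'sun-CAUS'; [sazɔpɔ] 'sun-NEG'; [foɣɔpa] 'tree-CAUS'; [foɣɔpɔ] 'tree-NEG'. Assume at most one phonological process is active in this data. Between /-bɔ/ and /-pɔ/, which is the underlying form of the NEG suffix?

/-bɔ/

The NEG suffix surfaces as [-bɔ] and [-pɔ], depending on the final segment of the stem.
The CAUS suffix, which begins with [p], is invariant after every stem; so [p] is not altered by any rule here.
The NEG suffix is therefore /-bɔ/ underlyingly, with post-vocalic devoicing: voiced stops become voiceless after a vowel.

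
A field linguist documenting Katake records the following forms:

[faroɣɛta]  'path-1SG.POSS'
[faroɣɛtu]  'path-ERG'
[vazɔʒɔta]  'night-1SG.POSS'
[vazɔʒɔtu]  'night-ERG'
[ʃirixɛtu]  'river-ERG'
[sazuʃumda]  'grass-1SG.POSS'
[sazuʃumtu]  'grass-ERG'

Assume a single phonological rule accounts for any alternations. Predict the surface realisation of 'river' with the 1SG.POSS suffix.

The 1SG.POSS morpheme has two allomorphs, [-da] and [-ta].
The ERG suffix, which begins with [t], is invariant after every stem; so [t] is not altered by any rule here.
So the underlying form is /-da/, and voiced stops become voiceless after a vowel.
After 'river', which ends in a vowel, the suffix surfaces as [-ta], giving [ʃirixɛta].

[ʃirixɛta]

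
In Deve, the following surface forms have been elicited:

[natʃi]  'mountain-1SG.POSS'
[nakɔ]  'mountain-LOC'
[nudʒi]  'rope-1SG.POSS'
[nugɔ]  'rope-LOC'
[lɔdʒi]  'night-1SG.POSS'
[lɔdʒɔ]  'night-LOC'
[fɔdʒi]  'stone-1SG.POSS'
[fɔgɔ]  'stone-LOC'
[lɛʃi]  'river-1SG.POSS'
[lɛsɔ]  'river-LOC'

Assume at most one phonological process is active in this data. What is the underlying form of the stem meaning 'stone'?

/fɔg/

The stem for 'stone' ends in [dʒ] in [fɔdʒi] but [g] in [fɔgɔ].
The stem 'night' ([lɔdʒi], [lɔdʒɔ]) shows [dʒ] unchanged in both environments, so [dʒ] cannot be basic with [g] derived before the LOC suffix.
So /g/ is underlying, and a rule of palatalization before a front vowel — /k/, /g/ and /s/ become palato-alveolar [tʃ], [dʒ] and [ʃ] before a front vowel — gives [dʒ].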